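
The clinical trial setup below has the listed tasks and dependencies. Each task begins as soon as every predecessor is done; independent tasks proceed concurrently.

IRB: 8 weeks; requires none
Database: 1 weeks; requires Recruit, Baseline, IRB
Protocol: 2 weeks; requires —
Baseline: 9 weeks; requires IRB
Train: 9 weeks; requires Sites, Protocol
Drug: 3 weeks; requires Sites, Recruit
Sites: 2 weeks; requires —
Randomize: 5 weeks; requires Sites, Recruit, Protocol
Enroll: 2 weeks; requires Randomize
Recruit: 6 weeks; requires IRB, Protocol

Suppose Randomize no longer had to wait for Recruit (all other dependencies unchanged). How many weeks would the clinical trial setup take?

Original critical path: IRB→Recruit→Randomize→Enroll = 8+6+5+2 = 21 ⇒ 21 weeks.
Without Recruit→Randomize, Randomize's earliest start moves from 14 to 2.
New critical path: IRB→Baseline→Database = 8+9+1 = 18 ⇒ 18 weeks.

18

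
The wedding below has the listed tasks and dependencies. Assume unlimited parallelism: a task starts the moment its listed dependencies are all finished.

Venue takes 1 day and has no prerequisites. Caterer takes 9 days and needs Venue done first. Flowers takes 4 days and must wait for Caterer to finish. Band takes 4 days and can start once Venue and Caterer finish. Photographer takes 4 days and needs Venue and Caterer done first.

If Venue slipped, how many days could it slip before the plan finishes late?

0

The longest chain is Venue→Caterer→Flowers = 1+9+4 = 14; overall finish 14 days.
The longest chain containing Venue totals 14 days.
Slack of Venue = 0 − 0 = 0 days.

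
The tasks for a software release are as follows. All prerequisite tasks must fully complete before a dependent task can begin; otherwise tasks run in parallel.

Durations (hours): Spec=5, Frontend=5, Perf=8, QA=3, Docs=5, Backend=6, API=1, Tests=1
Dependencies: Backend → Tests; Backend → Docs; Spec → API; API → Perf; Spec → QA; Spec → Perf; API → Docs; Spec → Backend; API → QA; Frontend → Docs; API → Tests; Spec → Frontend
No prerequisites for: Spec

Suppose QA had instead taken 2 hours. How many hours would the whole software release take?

As given, the longest chain is Spec→Backend→Docs = 5+6+5 = 16, so the finish is 16 hours.
QA has 7 hours of float (longest path through it is 9).
The critical path is still Spec→Backend→Docs; finish is now 16 hours.

16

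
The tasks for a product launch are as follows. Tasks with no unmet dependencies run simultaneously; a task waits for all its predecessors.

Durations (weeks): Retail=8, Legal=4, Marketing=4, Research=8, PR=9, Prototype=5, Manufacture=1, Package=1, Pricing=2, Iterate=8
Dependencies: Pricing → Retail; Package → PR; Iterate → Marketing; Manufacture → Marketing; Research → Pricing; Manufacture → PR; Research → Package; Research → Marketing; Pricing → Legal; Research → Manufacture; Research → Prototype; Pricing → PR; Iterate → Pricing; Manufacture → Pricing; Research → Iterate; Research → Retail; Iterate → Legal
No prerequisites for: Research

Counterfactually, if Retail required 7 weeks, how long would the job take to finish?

27

Actual critical path: Research→Iterate→Pricing→PR = 8+8+2+9 = 27 ⇒ 27 weeks.
Retail has 1 week of float (longest path through it is 26).
No other chain overtakes it, so the finish is 27 weeks.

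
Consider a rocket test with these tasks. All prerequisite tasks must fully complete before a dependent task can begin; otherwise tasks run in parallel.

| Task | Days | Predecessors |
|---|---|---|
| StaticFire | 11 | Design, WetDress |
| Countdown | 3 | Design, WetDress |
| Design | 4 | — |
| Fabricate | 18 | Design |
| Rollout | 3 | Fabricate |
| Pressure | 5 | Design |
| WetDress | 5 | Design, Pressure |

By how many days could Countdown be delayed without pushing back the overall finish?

8

Design→Fabricate→Rollout = 4+18+3 = 25 sets the makespan at 25 days.
Countdown finishes as early as 17 and must finish by 25.
Slack of Countdown = 22 − 14 = 8 days.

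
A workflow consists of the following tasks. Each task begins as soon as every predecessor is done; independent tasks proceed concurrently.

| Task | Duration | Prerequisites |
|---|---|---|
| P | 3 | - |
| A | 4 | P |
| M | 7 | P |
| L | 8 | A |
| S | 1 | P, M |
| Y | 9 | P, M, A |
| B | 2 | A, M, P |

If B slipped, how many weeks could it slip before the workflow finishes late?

7

Critical path: P→M→Y = 3+7+9 = 19, so the finish is 19 weeks.
Longest path through B: 12 weeks (earliest finish 12, latest finish 19).
Float = 19 − 12 = 7.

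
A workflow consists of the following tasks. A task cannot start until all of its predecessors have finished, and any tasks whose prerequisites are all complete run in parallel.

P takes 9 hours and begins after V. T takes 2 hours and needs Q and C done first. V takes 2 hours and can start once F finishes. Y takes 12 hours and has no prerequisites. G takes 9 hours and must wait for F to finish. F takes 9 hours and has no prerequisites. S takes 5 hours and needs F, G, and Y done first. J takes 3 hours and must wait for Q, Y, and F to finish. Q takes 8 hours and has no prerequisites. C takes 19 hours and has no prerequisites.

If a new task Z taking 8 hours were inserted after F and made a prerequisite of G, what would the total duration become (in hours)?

31

Originally the schedule takes 23 hours.
With Z inserted, G now waits for max(F, Z).
New critical path: F→Z→G→S = 9+8+9+5 = 31 ⇒ 31 hours.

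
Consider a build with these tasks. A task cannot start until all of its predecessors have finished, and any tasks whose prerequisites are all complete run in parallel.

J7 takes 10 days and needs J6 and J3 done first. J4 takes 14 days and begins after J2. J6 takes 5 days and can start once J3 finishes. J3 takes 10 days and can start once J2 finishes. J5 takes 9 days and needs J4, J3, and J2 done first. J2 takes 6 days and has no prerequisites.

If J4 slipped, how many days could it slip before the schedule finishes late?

2

The longest chain is J2→J3→J6→J7 = 6+10+5+10 = 31; overall finish 31 days.
Longest path through J4: 29 days (earliest finish 20, latest finish 22).
So J4 can slip 22 − 20 = 2 days.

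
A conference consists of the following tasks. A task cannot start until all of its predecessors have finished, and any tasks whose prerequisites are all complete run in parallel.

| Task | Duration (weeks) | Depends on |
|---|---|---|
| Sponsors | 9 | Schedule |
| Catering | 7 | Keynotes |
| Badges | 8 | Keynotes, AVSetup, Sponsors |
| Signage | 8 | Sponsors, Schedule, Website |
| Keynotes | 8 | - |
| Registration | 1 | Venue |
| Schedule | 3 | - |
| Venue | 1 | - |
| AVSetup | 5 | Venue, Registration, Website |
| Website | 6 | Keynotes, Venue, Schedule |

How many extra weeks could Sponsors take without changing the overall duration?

7

Keynotes→Website→AVSetup→Badges = 8+6+5+8 = 27 sets the makespan at 27 weeks.
Sponsors finishes as early as 12 and must finish by 19.
Float = 27 − 20 = 7.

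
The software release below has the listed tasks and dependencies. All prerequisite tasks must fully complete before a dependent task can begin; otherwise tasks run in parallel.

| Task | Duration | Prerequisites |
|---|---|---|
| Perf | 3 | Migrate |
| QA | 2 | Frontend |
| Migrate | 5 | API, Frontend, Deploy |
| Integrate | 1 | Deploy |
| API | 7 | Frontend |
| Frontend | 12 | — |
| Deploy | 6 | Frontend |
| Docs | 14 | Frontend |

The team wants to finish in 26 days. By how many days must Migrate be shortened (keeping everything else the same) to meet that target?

1

Current finish: 27 days; target: 26.
Migrate is on every critical path, so each day cut from Migrate cuts the finish by one (this holds down to a finish of 26).
Need 27 − 26 = 1 day off Migrate → Migrate becomes 4 days, finish becomes 26.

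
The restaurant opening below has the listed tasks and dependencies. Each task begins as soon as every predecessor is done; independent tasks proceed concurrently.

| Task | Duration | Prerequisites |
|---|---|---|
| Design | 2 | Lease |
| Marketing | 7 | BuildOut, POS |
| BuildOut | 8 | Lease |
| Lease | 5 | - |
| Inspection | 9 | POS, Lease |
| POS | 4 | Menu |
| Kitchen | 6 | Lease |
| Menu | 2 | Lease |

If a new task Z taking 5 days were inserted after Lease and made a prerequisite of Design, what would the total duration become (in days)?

Originally the schedule takes 20 days.
With Z inserted, Design now waits for max(Lease, Z).
New critical path: Lease→BuildOut→Marketing = 5+8+7 = 20 ⇒ 20 days.

20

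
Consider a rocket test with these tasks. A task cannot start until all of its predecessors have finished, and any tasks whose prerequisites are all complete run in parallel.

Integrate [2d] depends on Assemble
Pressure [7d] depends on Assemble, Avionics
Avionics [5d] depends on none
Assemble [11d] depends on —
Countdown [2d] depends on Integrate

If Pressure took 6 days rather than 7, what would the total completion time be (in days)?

As given, the longest chain is Assemble→Pressure = 11+7 = 18, so the finish is 18 days.
Pressure is on the critical path; changing it to 6 makes that path 17 days.
The critical path is still Assemble→Pressure; finish is now 17 days.

17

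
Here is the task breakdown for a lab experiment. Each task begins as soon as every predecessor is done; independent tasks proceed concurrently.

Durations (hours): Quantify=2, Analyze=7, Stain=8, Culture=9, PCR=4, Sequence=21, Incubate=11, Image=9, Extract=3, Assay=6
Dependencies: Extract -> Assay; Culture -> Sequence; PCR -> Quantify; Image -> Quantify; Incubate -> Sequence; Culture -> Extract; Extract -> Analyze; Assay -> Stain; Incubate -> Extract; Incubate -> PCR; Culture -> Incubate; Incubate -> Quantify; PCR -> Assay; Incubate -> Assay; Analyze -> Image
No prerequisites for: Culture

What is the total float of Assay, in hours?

The longest chain is Culture→Incubate→Extract→Analyze→Image→Quantify = 9+11+3+7+9+2 = 41; overall finish 41 hours.
Assay finishes as early as 30 and must finish by 33.
Float = 41 − 38 = 3.

3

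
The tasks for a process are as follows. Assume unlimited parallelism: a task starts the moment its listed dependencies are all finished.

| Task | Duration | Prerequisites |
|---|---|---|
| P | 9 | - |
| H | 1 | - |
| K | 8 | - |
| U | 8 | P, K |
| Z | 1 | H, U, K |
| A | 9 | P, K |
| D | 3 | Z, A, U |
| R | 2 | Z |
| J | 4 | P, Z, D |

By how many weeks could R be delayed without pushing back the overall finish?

5

P→U→Z→D→J = 9+8+1+3+4 = 25 sets the makespan at 25 weeks.
Longest path through R: 20 weeks (earliest finish 20, latest finish 25).
Float = 25 − 20 = 5.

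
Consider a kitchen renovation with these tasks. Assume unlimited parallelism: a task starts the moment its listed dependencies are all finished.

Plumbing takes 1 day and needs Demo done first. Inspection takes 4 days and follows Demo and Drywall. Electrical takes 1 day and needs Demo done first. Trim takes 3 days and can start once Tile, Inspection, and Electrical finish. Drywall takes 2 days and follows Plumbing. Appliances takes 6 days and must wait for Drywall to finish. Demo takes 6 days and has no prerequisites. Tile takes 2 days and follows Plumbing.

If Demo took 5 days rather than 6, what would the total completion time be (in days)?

As given, the longest chain is Demo→Plumbing→Drywall→Inspection→Trim = 6+1+2+4+3 = 16, so the finish is 16 days.
Since Demo is critical, the -1 change carries straight to that chain (now 15 days).
No other chain overtakes it, so the finish is 15 days.

15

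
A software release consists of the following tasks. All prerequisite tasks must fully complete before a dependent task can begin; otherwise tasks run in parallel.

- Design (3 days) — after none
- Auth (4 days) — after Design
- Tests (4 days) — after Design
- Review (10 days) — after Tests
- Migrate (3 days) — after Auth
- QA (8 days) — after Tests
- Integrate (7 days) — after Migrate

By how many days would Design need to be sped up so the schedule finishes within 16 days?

1

Current finish: 17 days; target: 16.
Design is on every critical path, so each day cut from Design cuts the finish by one (this holds down to a finish of 15).
Need 17 − 16 = 1 day off Design → Design becomes 2 days, finish becomes 16.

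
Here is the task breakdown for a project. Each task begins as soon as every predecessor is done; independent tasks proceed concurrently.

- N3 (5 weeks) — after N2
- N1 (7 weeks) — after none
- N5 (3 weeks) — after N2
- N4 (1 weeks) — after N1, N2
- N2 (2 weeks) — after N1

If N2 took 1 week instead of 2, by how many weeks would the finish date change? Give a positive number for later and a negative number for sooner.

-1

As given, the longest chain is N1→N2→N3 = 7+2+5 = 14, so the finish is 14 weeks.
N2 lies on that path, so at 1 week the path becomes 13 weeks.
That remains the longest chain; total 13 weeks.
Change in finish: 13 − 14 = -1 weeks.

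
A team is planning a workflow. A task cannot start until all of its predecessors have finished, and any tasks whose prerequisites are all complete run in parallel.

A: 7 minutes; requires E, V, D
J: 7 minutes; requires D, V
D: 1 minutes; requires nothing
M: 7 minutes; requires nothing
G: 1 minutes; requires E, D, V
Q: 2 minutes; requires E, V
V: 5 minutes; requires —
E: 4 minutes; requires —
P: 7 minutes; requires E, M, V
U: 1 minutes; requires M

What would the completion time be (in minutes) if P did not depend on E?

14

Before: longest chain M→P = 7+7 = 14, finish 14.
Dropping E→P doesn't change P's earliest start (7); another predecessor still binds.
New critical path: M→P = 7+7 = 14 ⇒ 14 minutes.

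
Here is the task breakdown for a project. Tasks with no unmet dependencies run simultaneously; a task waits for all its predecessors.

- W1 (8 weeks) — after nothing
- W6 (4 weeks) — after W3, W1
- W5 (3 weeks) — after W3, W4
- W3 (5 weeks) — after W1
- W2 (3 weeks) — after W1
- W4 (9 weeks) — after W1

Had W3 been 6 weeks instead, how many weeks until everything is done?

As given, the longest chain is W1→W4→W5 = 8+9+3 = 20, so the finish is 20 weeks.
W3 has 3 weeks of float (longest path through it is 17).
No other chain overtakes it, so the finish is 20 weeks.

20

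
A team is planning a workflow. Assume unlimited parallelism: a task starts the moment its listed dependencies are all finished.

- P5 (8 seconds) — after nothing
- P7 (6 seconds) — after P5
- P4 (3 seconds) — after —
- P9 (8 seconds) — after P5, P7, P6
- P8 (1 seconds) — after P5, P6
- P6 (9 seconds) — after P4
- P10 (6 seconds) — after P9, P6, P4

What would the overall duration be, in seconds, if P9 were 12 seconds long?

32

The binding path is P5→P7→P9→P10 = 8+6+8+6 = 28; finish at 28 seconds.
P9 is on the critical path; changing it to 12 makes that path 32 seconds.
The critical path is still P5→P7→P9→P10; finish is now 32 seconds.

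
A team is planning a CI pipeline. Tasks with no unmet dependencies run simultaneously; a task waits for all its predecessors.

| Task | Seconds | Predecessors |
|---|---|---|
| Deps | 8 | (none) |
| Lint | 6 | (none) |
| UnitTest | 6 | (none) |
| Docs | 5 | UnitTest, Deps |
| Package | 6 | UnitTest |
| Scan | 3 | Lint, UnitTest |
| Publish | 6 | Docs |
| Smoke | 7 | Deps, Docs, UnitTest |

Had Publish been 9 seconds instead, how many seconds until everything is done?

22

The binding path is Deps→Docs→Smoke = 8+5+7 = 20; finish at 20 seconds.
Publish has 1 second of float (longest path through it is 19).
New critical path: Deps→Docs→Publish = 8+5+9 = 22 ⇒ 22 seconds.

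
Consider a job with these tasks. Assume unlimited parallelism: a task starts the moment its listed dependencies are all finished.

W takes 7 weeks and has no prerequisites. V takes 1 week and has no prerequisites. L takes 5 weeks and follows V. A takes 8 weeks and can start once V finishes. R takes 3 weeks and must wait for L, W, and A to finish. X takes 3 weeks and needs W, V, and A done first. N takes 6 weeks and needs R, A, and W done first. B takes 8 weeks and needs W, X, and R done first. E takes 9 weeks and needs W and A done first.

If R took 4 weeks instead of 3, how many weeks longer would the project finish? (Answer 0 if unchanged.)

As given, the longest chain is V→A→R→B = 1+8+3+8 = 20, so the finish is 20 weeks.
Since R is critical, the +1 change carries straight to that chain (now 21 weeks).
The critical path is still V→A→R→B; finish is now 21 weeks.
Change in finish: 21 − 20 = +1 weeks.

1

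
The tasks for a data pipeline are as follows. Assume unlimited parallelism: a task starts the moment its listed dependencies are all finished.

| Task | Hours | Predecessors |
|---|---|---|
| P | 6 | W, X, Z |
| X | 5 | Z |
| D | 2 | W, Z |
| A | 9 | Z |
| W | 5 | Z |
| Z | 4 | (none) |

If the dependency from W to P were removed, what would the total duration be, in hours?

15

Before: longest chain Z→W→P = 4+5+6 = 15, finish 15.
Dropping W→P doesn't change P's earliest start (9); another predecessor still binds.
New critical path: Z→X→P = 4+5+6 = 15 ⇒ 15 hours.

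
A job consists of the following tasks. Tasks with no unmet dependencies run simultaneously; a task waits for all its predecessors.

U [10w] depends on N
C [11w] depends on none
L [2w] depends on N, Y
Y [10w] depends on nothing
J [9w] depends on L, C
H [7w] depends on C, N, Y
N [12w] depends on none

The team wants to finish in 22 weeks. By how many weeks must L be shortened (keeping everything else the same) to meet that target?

1

Current finish: 23 weeks; target: 22.
L is on every critical path, so each week cut from L cuts the finish by one (this holds down to a finish of 22).
Need 23 − 22 = 1 week off L → L becomes 1 week, finish becomes 22.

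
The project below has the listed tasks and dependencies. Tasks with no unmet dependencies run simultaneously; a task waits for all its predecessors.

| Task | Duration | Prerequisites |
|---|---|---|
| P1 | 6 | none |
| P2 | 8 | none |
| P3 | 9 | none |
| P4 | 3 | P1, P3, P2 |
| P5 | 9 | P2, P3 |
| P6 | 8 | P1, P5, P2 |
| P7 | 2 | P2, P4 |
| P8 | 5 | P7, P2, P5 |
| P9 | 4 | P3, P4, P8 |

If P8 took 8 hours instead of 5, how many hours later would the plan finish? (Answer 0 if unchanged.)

3

As given, the longest chain is P3→P5→P8→P9 = 9+9+5+4 = 27, so the finish is 27 hours.
P8 lies on that path, so at 8 hours the path becomes 30 hours.
That remains the longest chain; total 30 hours.
Change in finish: 30 − 27 = +3 hours.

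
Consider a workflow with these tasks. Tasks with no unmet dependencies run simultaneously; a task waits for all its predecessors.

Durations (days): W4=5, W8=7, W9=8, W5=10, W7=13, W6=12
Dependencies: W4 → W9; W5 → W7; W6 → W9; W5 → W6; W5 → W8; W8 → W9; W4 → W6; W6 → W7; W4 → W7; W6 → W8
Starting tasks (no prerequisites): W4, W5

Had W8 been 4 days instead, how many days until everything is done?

35

Actual critical path: W5→W6→W8→W9 = 10+12+7+8 = 37 ⇒ 37 days.
Since W8 is critical, the -3 change carries straight to that chain (now 34 days).
The binding chain switches to W5→W6→W7 = 10+12+13 = 35; finish 35 days.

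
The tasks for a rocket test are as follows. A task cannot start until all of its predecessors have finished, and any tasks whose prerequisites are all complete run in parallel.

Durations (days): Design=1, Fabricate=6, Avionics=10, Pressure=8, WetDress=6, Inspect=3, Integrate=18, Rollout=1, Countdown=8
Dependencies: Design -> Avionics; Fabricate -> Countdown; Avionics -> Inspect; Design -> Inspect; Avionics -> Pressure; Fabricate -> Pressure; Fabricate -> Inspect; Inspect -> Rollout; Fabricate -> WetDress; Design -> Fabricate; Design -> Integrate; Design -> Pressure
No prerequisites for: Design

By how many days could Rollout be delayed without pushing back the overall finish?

4

The longest chain is Design→Avionics→Pressure = 1+10+8 = 19; overall finish 19 days.
The longest chain containing Rollout totals 15 days.
Float = 19 − 15 = 4.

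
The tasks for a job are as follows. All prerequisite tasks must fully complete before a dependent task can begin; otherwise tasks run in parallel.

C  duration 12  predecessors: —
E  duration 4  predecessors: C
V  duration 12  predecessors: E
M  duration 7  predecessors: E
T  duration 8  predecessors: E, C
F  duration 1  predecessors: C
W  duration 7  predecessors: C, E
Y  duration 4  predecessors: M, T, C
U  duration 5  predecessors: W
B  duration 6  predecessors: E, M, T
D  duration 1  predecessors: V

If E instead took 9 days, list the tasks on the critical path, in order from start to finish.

C, E, T, B

As given, the longest chain is C→E→T→B = 12+4+8+6 = 30, so the finish is 30 days.
E is on the critical path; changing it to 9 makes that path 35 days.
The critical path is still C→E→T→B; finish is now 35 days.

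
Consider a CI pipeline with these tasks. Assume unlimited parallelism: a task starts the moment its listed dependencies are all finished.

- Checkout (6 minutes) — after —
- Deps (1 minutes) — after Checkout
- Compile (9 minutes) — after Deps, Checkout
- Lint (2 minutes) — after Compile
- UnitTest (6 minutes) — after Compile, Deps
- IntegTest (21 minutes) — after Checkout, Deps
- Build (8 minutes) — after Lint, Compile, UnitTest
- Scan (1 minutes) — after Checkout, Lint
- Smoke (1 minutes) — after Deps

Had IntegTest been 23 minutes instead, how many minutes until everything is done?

Actual critical path: Checkout→Deps→Compile→UnitTest→Build = 6+1+9+6+8 = 30 ⇒ 30 minutes.
IntegTest is off the critical path — its longest chain is 28 minutes, giving 2 of slack.
The critical path is still Checkout→Deps→Compile→UnitTest→Build; finish is now 30 minutes.

30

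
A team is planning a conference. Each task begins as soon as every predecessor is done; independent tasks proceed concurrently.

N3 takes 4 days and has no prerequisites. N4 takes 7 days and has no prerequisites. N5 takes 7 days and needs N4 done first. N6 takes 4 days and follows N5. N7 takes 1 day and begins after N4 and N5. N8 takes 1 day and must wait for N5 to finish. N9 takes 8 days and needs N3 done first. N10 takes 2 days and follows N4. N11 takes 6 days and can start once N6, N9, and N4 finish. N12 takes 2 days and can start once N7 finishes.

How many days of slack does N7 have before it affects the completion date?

7

Critical path: N4→N5→N6→N11 = 7+7+4+6 = 24, so the finish is 24 days.
N7 finishes as early as 15 and must finish by 22.
Float = 24 − 17 = 7.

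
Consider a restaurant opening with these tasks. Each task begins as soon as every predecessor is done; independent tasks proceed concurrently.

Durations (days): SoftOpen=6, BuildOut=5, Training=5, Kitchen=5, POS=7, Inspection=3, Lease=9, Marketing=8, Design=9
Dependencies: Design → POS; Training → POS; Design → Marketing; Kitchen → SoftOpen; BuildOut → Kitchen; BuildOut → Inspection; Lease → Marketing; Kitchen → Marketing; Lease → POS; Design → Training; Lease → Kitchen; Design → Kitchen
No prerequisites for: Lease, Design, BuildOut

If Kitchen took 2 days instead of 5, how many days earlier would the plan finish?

1

Critical path before the change: Lease→Kitchen→Marketing = 9+5+8 = 22 giving 22 days.
Kitchen lies on that path, so at 2 days the path becomes 19 days.
The binding chain switches to Design→Training→POS = 9+5+7 = 21; finish 21 days.
Change in finish: 21 − 22 = -1 days.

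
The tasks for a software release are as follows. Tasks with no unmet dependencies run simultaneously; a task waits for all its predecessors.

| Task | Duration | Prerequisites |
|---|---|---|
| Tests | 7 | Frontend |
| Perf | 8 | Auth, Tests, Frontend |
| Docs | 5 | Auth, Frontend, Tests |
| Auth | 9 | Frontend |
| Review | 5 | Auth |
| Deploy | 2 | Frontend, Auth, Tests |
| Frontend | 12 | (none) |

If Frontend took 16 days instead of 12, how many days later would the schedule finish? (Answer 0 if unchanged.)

Critical path before the change: Frontend→Auth→Perf = 12+9+8 = 29 giving 29 days.
Frontend lies on that path, so at 16 days the path becomes 33 days.
No other chain overtakes it, so the finish is 33 days.
Change in finish: 33 − 29 = +4 days.

4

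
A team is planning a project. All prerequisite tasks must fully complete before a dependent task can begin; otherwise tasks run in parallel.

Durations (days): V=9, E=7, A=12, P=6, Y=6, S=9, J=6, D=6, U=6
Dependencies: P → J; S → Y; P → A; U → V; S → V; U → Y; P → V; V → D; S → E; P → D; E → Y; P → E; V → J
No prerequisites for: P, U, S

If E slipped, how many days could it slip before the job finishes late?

S→V→J = 9+9+6 = 24 sets the makespan at 24 days.
Longest path through E: 22 days (earliest finish 16, latest finish 18).
Slack of E = 11 − 9 = 2 days.

2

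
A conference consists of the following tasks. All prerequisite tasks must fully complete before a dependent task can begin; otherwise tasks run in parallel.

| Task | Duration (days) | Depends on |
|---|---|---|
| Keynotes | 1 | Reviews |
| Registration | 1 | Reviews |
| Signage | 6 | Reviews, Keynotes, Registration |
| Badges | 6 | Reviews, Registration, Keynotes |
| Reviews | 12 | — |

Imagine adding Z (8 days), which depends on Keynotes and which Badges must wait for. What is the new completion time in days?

Originally the project takes 19 days.
With Z inserted, Badges now waits for max(Reviews, Registration, Keynotes, Z).
New critical path: Reviews→Keynotes→Z→Badges = 12+1+8+6 = 27 ⇒ 27 days.

27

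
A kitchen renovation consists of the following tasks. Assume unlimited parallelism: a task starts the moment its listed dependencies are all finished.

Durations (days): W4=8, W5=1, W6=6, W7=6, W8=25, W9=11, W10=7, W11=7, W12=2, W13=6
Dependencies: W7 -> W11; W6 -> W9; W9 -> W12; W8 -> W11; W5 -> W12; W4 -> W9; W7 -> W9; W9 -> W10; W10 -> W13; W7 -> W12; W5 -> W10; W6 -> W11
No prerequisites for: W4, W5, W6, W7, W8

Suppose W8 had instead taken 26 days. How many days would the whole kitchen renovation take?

Baseline: W8→W11 = 25+7 = 32 → 32 days.
Since W8 is critical, the +1 change carries straight to that chain (now 33 days).
That remains the longest chain; total 33 days.

33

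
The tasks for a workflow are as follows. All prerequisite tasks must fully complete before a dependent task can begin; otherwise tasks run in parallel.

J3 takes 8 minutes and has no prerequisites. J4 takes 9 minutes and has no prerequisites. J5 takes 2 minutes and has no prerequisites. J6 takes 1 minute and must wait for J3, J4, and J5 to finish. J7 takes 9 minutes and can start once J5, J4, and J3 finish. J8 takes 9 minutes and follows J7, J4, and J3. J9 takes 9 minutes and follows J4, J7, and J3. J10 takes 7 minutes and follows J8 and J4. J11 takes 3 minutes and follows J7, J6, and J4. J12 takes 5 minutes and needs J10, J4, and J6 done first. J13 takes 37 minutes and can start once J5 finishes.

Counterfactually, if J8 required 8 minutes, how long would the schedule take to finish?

39

Actual critical path: J4→J7→J8→J10→J12 = 9+9+9+7+5 = 39 ⇒ 39 minutes.
J8 lies on that path, so at 8 minutes the path becomes 38 minutes.
The binding chain switches to J5→J13 = 2+37 = 39; finish 39 minutes.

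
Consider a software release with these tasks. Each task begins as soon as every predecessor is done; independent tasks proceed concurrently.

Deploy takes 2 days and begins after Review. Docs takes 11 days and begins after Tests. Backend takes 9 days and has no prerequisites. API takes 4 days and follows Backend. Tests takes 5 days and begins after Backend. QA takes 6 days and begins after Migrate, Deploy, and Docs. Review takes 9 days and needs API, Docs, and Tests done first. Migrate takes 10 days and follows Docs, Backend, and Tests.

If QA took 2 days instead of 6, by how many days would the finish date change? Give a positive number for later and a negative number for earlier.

Critical path before the change: Backend→Tests→Docs→Review→Deploy→QA = 9+5+11+9+2+6 = 42 giving 42 days.
QA lies on that path, so at 2 days the path becomes 38 days.
No other chain overtakes it, so the finish is 38 days.
Change in finish: 38 − 42 = -4 days.

-4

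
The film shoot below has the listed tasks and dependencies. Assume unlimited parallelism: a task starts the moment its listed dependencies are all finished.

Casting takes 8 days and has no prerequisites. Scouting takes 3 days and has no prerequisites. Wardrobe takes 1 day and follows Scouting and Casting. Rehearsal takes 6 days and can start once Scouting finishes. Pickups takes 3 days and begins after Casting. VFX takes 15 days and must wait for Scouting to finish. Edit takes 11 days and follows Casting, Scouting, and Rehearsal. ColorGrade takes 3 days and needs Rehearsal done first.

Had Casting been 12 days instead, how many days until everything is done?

23

Actual critical path: Scouting→Rehearsal→Edit = 3+6+11 = 20 ⇒ 20 days.
Casting has 1 day of float (longest path through it is 19).
The binding chain switches to Casting→Edit = 12+11 = 23; finish 23 days.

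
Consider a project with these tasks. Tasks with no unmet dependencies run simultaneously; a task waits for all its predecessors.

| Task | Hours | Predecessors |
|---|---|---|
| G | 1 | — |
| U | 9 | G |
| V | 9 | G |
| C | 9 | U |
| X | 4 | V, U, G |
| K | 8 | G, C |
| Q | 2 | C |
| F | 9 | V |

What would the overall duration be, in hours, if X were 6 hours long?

Actual critical path: G→U→C→K = 1+9+9+8 = 27 ⇒ 27 hours.
X has 13 hours of float (longest path through it is 14).
That remains the longest chain; total 27 hours.

27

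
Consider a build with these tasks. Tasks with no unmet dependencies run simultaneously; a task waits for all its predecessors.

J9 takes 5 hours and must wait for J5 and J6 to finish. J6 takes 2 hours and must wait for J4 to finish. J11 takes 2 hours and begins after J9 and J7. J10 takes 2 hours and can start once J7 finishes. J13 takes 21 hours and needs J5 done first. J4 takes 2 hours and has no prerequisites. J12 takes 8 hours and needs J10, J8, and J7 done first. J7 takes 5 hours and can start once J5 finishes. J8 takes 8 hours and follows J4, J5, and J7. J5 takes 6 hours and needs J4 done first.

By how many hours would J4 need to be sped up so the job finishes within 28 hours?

Current finish: 29 hours; target: 28.
J4 is on every critical path, so each hour cut from J4 cuts the finish by one (this holds down to a finish of 28).
Need 29 − 28 = 1 hour off J4 → J4 becomes 1 hour, finish becomes 28.

1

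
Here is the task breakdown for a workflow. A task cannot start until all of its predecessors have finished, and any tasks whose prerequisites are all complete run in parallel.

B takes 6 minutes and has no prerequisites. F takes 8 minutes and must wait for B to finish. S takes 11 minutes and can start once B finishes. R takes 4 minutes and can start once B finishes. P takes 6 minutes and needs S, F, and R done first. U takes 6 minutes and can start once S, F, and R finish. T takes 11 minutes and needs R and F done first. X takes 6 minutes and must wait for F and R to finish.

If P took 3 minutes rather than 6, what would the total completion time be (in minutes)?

Baseline: B→F→T = 6+8+11 = 25 → 25 minutes.
P is off the critical path — its longest chain is 23 minutes, giving 2 of slack.
That remains the longest chain; total 25 minutes.

25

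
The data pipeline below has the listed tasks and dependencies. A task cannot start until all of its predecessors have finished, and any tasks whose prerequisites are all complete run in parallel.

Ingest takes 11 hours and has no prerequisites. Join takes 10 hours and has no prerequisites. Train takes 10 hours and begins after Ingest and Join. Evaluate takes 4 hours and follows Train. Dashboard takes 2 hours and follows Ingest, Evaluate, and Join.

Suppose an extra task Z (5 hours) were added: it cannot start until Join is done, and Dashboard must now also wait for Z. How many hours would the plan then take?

Originally the plan takes 27 hours.
With Z inserted, Dashboard now waits for max(Ingest, Evaluate, Join, Z).
New critical path: Ingest→Train→Evaluate→Dashboard = 11+10+4+2 = 27 ⇒ 27 hours.

27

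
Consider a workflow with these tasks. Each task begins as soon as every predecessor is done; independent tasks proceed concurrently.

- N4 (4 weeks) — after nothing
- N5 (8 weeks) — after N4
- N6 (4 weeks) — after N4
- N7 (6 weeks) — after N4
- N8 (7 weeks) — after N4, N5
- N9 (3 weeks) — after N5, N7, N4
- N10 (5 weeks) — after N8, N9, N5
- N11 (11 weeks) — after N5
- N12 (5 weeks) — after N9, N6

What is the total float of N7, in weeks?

Critical path: N4→N5→N8→N10 = 4+8+7+5 = 24, so the finish is 24 weeks.
Longest path through N7: 18 weeks (earliest finish 10, latest finish 16).
Float = 24 − 18 = 6.

6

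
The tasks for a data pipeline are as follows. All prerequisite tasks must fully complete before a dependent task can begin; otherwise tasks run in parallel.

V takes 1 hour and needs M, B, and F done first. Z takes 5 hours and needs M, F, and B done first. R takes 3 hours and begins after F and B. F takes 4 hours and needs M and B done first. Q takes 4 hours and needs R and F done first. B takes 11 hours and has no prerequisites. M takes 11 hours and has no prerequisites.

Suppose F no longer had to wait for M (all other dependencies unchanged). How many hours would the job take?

22

Original critical path: B→F→R→Q = 11+4+3+4 = 22 ⇒ 22 hours.
Dropping M→F doesn't change F's earliest start (11); another predecessor still binds.
After: B→F→R→Q = 11+4+3+4 = 22 → 22 hours.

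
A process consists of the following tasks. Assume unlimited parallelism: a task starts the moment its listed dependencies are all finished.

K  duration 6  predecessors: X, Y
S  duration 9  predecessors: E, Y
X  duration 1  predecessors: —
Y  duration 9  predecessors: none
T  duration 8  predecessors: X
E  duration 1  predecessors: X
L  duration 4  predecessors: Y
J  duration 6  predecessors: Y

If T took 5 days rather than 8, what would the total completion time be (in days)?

18

As given, the longest chain is Y→S = 9+9 = 18, so the finish is 18 days.
T is off the critical path — its longest chain is 9 days, giving 9 of slack.
That remains the longest chain; total 18 days.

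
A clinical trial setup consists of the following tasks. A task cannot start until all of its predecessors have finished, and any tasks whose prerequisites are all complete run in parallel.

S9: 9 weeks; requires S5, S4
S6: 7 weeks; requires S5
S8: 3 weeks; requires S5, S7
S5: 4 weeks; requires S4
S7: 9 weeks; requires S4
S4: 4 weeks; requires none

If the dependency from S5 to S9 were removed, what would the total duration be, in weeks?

Before: longest chain S4→S5→S9 = 4+4+9 = 17, finish 17.
Without S5→S9, S9's earliest start moves from 8 to 4.
After: S4→S7→S8 = 4+9+3 = 16 → 16 weeks.

16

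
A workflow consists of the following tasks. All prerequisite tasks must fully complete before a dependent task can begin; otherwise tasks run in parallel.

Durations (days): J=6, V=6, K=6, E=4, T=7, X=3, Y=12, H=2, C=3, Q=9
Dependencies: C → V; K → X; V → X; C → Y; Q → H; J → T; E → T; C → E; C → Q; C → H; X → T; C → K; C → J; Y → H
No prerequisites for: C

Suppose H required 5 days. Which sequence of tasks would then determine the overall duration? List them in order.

C, Y, H

Actual critical path: C→V→X→T = 3+6+3+7 = 19 ⇒ 19 days.
The longest path through H is only 17 days, so H has float 2.
The binding chain switches to C→Y→H = 3+12+5 = 20; finish 20 days.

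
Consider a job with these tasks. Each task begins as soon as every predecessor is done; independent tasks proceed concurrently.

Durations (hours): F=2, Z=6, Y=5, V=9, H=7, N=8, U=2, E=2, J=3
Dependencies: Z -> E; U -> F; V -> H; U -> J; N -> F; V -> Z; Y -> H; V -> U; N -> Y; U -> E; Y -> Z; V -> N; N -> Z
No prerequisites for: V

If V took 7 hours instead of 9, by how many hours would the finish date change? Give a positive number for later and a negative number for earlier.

-2

As given, the longest chain is V→N→Y→Z→E = 9+8+5+6+2 = 30, so the finish is 30 hours.
V is on the critical path; changing it to 7 makes that path 28 hours.
That remains the longest chain; total 28 hours.
Change in finish: 28 − 30 = -2 hours.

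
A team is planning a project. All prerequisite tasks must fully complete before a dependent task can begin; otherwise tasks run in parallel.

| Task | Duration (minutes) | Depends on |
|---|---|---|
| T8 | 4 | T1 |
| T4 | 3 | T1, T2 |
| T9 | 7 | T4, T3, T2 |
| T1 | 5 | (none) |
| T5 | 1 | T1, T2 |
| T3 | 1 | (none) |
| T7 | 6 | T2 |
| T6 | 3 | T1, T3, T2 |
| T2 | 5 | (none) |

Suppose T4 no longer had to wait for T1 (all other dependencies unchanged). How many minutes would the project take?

With the dependency in place, T1→T4→T9 = 5+3+7 = 15 sets the finish at 15 minutes.
Dropping T1→T4 doesn't change T4's earliest start (5); another predecessor still binds.
New critical path: T2→T4→T9 = 5+3+7 = 15 ⇒ 15 minutes.

15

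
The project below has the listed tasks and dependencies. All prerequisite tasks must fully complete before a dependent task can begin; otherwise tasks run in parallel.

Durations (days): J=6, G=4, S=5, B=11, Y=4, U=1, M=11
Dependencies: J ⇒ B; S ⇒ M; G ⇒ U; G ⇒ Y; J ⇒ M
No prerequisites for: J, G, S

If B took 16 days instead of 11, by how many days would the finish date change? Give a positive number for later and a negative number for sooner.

Baseline: J→B = 6+11 = 17 → 17 days.
B lies on that path, so at 16 days the path becomes 22 days.
No other chain overtakes it, so the finish is 22 days.
Change in finish: 22 − 17 = +5 days.

5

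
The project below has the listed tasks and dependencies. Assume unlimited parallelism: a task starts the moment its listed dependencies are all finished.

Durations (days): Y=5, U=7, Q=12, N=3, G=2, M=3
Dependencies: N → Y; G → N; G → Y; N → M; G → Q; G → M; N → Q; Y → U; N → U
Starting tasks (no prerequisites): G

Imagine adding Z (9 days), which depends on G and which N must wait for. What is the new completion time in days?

26

Originally the plan takes 17 days.
With Z inserted, N now waits for max(G, Z).
New critical path: G→Z→N→Q = 2+9+3+12 = 26 ⇒ 26 days.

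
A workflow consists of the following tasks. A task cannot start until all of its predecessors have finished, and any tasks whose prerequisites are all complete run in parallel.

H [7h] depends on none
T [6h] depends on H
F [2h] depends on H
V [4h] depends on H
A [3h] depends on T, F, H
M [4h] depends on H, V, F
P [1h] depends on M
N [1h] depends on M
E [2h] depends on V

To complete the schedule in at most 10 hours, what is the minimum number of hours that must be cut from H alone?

Current finish: 16 hours; target: 10.
H is on every critical path, so each hour cut from H cuts the finish by one (this holds down to a finish of 10).
Need 16 − 10 = 6 hours off H → H becomes 1 hour, finish becomes 10.

6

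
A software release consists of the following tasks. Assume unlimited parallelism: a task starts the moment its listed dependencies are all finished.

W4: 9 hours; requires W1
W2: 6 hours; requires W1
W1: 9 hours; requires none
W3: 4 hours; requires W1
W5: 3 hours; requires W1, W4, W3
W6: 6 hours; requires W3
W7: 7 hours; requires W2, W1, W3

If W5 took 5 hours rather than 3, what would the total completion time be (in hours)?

Actual critical path: W1→W2→W7 = 9+6+7 = 22 ⇒ 22 hours.
The longest path through W5 is only 21 hours, so W5 has float 1.
Now W1→W4→W5 = 9+9+5 = 23 is longest, so the finish becomes 23 hours.

23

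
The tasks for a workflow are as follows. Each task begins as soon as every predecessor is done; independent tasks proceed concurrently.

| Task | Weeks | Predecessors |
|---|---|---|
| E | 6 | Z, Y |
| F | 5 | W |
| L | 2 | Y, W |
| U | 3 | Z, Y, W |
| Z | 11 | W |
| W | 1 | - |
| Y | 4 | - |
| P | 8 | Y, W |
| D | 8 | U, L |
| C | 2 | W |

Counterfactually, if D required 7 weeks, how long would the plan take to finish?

22

The binding path is W→Z→U→D = 1+11+3+8 = 23; finish at 23 weeks.
Since D is critical, the -1 change carries straight to that chain (now 22 weeks).
No other chain overtakes it, so the finish is 22 weeks.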